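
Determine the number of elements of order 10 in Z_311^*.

4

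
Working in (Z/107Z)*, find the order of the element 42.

53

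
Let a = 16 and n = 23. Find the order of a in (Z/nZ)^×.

11

By Lagrange's theorem, ord_23(16) divides φ(23) = 23 − 1 = 22 = 2 · 11.
Divisors of 22: 1, 2, 11, 22.
Evaluate successive powers at the divisors of 22:
16^1 ≡ 16
16^2 ≡ 3
16^11 ≡ 1
The smallest such exponent is 11, so the order of 16 is 11.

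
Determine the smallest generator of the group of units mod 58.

3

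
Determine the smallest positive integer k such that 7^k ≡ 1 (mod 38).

The order of 7 must divide φ(38) = φ(2)·φ(19) = 1·18 = 18 = 2 · 3^2.
Divisors of 18: 1, 2, 3, 6, 9, 18.
Test each divisor d:
7^1 ≡ 7 (mod 38)
7^2 ≡ 11 (mod 38)
7^3 ≡ 1 (mod 38) ✓
The smallest such exponent is 3, so the order of 7 is 3.

3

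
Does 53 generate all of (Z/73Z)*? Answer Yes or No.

Yes

φ(73) = 73 − 1 = 72 = 2^3 · 3^2.
An element g generates (Z/73Z)^× iff g^(72/q) ≢ 1 (mod 73) for each prime q ∈ {2, 3}.
53^36 ≡ 72 (mod 73)  [q = 2: ≢ 1 ✓]
53^24 ≡ 64 (mod 73)  [q = 3: ≢ 1 ✓]
Every test exponent gives a nontrivial residue, hence 53 generates the full group.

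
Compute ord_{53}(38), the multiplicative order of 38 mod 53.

The order of 38 must divide φ(53) = 53 − 1 = 52 = 2^2 · 13.
Divisors of 52: 1, 2, 4, 13, 26, 52.
Check 38^d mod 53 for each divisor in increasing order:
38^1 ≡ 38 (mod 53)
38^2 ≡ 13 (mod 53)
38^4 ≡ 10 (mod 53)
38^13 ≡ 52 (mod 53)
38^26 ≡ 1 (mod 53) ✓
The smallest such exponent is 26, so the order of 38 is 26.

26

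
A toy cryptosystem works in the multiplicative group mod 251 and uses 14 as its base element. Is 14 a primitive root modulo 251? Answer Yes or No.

Yes

φ(251) = 251 − 1 = 250 = 2 · 5^3.
An element g generates (Z/251Z)^× iff g^(250/q) ≢ 1 (mod 251) for each prime q ∈ {2, 5}.
14^125 ≡ 250 (mod 251)  [q = 2: ≢ 1 ✓]
14^50 ≡ 113 (mod 251)  [q = 5: ≢ 1 ✓]
None equal 1, so ord_251(14) = 250: 14 is a primitive root.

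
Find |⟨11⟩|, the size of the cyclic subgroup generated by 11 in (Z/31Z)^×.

30

By Lagrange's theorem, ord_31(11) divides φ(31) = 31 − 1 = 30 = 2 · 3 · 5.
Divisors of 30: 1, 2, 3, 5, 6, 10, 15, 30.
Test each divisor d:
11^1 ≡ 11
11^2 ≡ 28
11^3 ≡ 29
11^5 ≡ 6
11^6 ≡ 4
11^10 ≡ 5
11^15 ≡ 30
11^30 ≡ 1
So ord_31(11) = 30.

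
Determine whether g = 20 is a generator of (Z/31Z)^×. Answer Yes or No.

No

φ(31) = 31 − 1 = 30 = 2 · 3 · 5.
It suffices to check that the order of 20 is not a proper divisor of 30: compute 20^(30/q) for q ∈ {2, 3, 5}.
20^15 ≡ 1 (mod 31)  [q = 2: ≡ 1 ✗]
20^10 ≡ 5 (mod 31)  [q = 3: ≢ 1 ✓]
20^6 ≡ 4 (mod 31)  [q = 5: ≢ 1 ✓]
20^15 ≡ 1 shows ord(20) | 15, strictly less than φ(31); not a primitive root.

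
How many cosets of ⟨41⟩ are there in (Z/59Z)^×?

2

The order of 41 must divide φ(59) = 59 − 1 = 58 = 2 · 29.
Divisors of 58: 1, 2, 29, 58.
Check 41^d mod 59 for each divisor in increasing order:
41^1 ≡ 41 (mod 59)
41^2 ≡ 29 (mod 59)
41^29 ≡ 1 (mod 59) ✓
The order of 41 is 29, so the subgroup it generates has 29 elements.
Index = |(Z/59Z)^×| / |⟨41⟩| = 58 / 29 = 2.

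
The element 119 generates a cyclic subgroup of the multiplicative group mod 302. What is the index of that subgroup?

Since 119 ∈ (Z/302Z)^×, its order divides φ(302) = φ(2)·φ(151) = 1·150 = 150 = 2 · 3 · 5^2.
Divisors of 150: 1, 2, 3, 5, 6, 10, 15, 25, 30, 50, 75, 150.
Check 119^d mod 302 for each divisor in increasing order:
119^1 ≡ 119
119^2 ≡ 269
119^3 ≡ 301
119^5 ≡ 33
119^6 ≡ 1
So ord_302(119) = 6, hence |⟨119⟩| = 6.
Index = |(Z/302Z)^×| / |⟨119⟩| = 150 / 6 = 25.

25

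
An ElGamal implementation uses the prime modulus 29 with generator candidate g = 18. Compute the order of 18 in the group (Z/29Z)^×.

ord(18) | φ(29) = 29 − 1 = 28 = 2^2 · 7.
Divisors of 28: 1, 2, 4, 7, 14, 28.
Compute 18^d (mod 29) for the divisors d until we hit 1:
18^1 ≡ 18
18^2 ≡ 5
18^4 ≡ 25
18^7 ≡ 17
18^14 ≡ 28
18^28 ≡ 1
The smallest such exponent is 28, so the order of 18 is 28.

28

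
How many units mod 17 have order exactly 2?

1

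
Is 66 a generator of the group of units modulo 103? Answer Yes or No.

φ(103) = 103 − 1 = 102 = 2 · 3 · 17.
It suffices to check that the order of 66 is not a proper divisor of 102: compute 66^(102/q) for q ∈ {2, 3, 17}.
66^51 ≡ 1 (mod 103)  [q = 2: ≡ 1 ✗]
66^34 ≡ 1 (mod 103)  [q = 3: ≡ 1 ✗]
66^6 ≡ 14 (mod 103)  [q = 17: ≢ 1 ✓]
Since 66^51 ≡ 1, the order of 66 divides 51 < 102, so 66 is not a primitive root.

No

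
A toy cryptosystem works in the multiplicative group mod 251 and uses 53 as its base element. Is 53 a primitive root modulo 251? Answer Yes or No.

φ(251) = 251 − 1 = 250 = 2 · 5^3.
It suffices to check that the order of 53 is not a proper divisor of 250: compute 53^(250/q) for q ∈ {2, 5}.
53^125 ≡ 250 (mod 251)  [q = 2: ≢ 1 ✓]
53^50 ≡ 113 (mod 251)  [q = 5: ≢ 1 ✓]
All checks pass, so 53 has order 250 and is a primitive root modulo 251.

Yes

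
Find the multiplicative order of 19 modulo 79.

39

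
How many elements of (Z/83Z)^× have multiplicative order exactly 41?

φ(83) = 83 − 1 = 82 = 2 · 41.
In a cyclic group of order 82, there are φ(d) elements of order d for each divisor d of 82, and zero for non-divisors.
41 | 82, and φ(41) = 41 − 1 = 40.

40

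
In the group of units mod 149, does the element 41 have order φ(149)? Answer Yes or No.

Yes

φ(149) = 149 − 1 = 148 = 2^2 · 37.
Test 41^(148/q) mod 149 for each prime factor q of 148:
41^74 ≡ 148 (mod 149)  [q = 2: ≢ 1 ✓]
41^4 ≡ 125 (mod 149)  [q = 37: ≢ 1 ✓]
All checks pass, so 41 has order 148 and is a primitive root modulo 149.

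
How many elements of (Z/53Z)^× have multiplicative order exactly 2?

φ(53) = 53 − 1 = 52 = 2^2 · 13.
Since (Z/53Z)^× is cyclic of order 52, the number of elements of order d is φ(d) when d | 52 and 0 otherwise.
2 | 52, and φ(2) = 2 − 1 = 1.

1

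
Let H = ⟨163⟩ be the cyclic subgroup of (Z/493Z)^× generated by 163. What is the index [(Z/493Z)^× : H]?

4

Since 163 ∈ (Z/493Z)^×, its order divides φ(493) = φ(17·29) = (17−1)·(29−1) = 16·28 = 448 = 2^6 · 7.
Divisors of 448: 1, 2, 4, 7, 8, 14, 16, 28, 32, 56, 64, 112, 224, 448.
Test each divisor d:
163^1 ≡ 163 (mod 493)
163^2 ≡ 440 (mod 493)
163^4 ≡ 344 (mod 493)
163^7 ≡ 481 (mod 493)
163^8 ≡ 16 (mod 493)
163^14 ≡ 144 (mod 493)
163^16 ≡ 256 (mod 493)
163^28 ≡ 30 (mod 493)
163^32 ≡ 460 (mod 493)
163^56 ≡ 407 (mod 493)
163^64 ≡ 103 (mod 493)
163^112 ≡ 1 (mod 493) ✓
Thus |⟨163⟩| = ord(163) = 112.
[(Z/493Z)^× : ⟨163⟩] = 448/112 = 4.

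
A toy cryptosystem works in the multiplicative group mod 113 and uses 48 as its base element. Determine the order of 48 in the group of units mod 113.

ord(48) | φ(113) = 113 − 1 = 112 = 2^4 · 7.
Divisors of 112: 1, 2, 4, 7, 8, 14, 16, 28, 56, 112.
Compute 48^d (mod 113) for the divisors d until we hit 1:
48^1 ≡ 48 (mod 113)
48^2 ≡ 44 (mod 113)
48^4 ≡ 15 (mod 113)
48^7 ≡ 40 (mod 113)
48^8 ≡ 112 (mod 113)
48^14 ≡ 18 (mod 113)
48^16 ≡ 1 (mod 113) ✓
Therefore the multiplicative order of 48 modulo 113 is 16.

16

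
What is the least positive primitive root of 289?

φ(289) = φ(17^2) = 17·(17−1) = 272 = 2^4 · 17.
Test candidates g = 2, 3, … against the prime factors q ∈ {2, 17} of φ(289): g is a generator iff g^(272/q) ≢ 1 for every such q.
g = 2: 2^136 ≡ 1 — hits 1, so not a primitive root.
g = 3: 3^136 ≡ 288; 3^16 ≡ 171 — none is 1, so 3 is a primitive root.
So 3 is the smallest generator of (Z/289Z)^×.

3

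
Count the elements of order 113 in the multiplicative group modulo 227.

112

φ(227) = 227 − 1 = 226 = 2 · 113.
(Z/227Z)^× is cyclic (|G| = 226); a cyclic group of order m has exactly φ(d) elements of each order d | m, and none otherwise.
113 | 226, and φ(113) = 113 − 1 = 112.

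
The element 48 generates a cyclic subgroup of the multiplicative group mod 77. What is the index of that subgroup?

Since 48 ∈ (Z/77Z)^×, its order divides φ(77) = φ(7·11) = (7−1)·(11−1) = 6·10 = 60 = 2^2 · 3 · 5.
Divisors of 60: 1, 2, 3, 4, 5, 6, 10, 12, 15, 20, 30, 60.
Test each divisor d:
48^1 ≡ 48 (mod 77)
48^2 ≡ 71 (mod 77)
48^3 ≡ 20 (mod 77)
48^4 ≡ 36 (mod 77)
48^5 ≡ 34 (mod 77)
48^6 ≡ 15 (mod 77)
48^10 ≡ 1 (mod 77) ✓
Thus |⟨48⟩| = ord(48) = 10.
[(Z/77Z)^× : ⟨48⟩] = 60/10 = 6.

6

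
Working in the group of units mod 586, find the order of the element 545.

292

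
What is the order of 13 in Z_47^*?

46

ord(13) | φ(47) = 47 − 1 = 46 = 2 · 23.
Divisors of 46: 1, 2, 23, 46.
Compute 13^d (mod 47) for the divisors d until we hit 1:
13^1 ≡ 13 (mod 47)
13^2 ≡ 28 (mod 47)
13^23 ≡ 46 (mod 47)
13^46 ≡ 1 (mod 47) ✓
The smallest such exponent is 46, so the order of 13 is 46.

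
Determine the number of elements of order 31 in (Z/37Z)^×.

0

φ(37) = 37 − 1 = 36 = 2^2 · 3^2.
Since (Z/37Z)^× is cyclic of order 36, the number of elements of order d is φ(d) when d | 36 and 0 otherwise.
Here 36 is not a multiple of 31, so there are no elements of order 31.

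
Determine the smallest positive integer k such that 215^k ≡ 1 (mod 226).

By Lagrange's theorem, ord_226(215) divides φ(226) = φ(2)·φ(113) = 1·112 = 112 = 2^4 · 7.
Divisors of 112: 1, 2, 4, 7, 8, 14, 16, 28, 56, 112.
Compute 215^d (mod 226) for the divisors d until we hit 1:
215^1 ≡ 215 (mod 226)
215^2 ≡ 121 (mod 226)
215^4 ≡ 177 (mod 226)
215^7 ≡ 131 (mod 226)
215^8 ≡ 141 (mod 226)
215^14 ≡ 211 (mod 226)
215^16 ≡ 219 (mod 226)
215^28 ≡ 225 (mod 226)
215^56 ≡ 1 (mod 226) ✓
So ord_226(215) = 56.

56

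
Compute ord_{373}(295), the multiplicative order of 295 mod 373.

372

By Lagrange's theorem, ord_373(295) divides φ(373) = 373 − 1 = 372 = 2^2 · 3 · 31.
Divisors of 372: 1, 2, 3, 4, 6, 12, 31, 62, 93, 124, 186, 372.
Test each divisor d:
295^1 ≡ 295 (mod 373)
295^2 ≡ 116 (mod 373)
295^3 ≡ 277 (mod 373)
295^4 ≡ 28 (mod 373)
295^6 ≡ 264 (mod 373)
295^12 ≡ 318 (mod 373)
295^31 ≡ 200 (mod 373)
295^62 ≡ 89 (mod 373)
295^93 ≡ 269 (mod 373)
295^124 ≡ 88 (mod 373)
295^186 ≡ 372 (mod 373)
295^372 ≡ 1 (mod 373) ✓
Hence ord(295) = 372.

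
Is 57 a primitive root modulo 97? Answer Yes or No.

φ(97) = 97 − 1 = 96 = 2^5 · 3.
Test 57^(96/q) mod 97 for each prime factor q of 96:
57^48 ≡ 96 (mod 97)  [q = 2: ≢ 1 ✓]
57^32 ≡ 35 (mod 97)  [q = 3: ≢ 1 ✓]
Every test exponent gives a nontrivial residue, hence 57 generates the full group.

Yes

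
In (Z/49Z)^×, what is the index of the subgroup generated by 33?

ord(33) | φ(49) = φ(7^2) = 7·(7−1) = 42 = 2 · 3 · 7.
Divisors of 42: 1, 2, 3, 6, 7, 14, 21, 42.
Test each divisor d:
33^1 ≡ 33
33^2 ≡ 11
33^3 ≡ 20
33^6 ≡ 8
33^7 ≡ 19
33^14 ≡ 18
33^21 ≡ 48
33^42 ≡ 1
So ord_49(33) = 42, hence |⟨33⟩| = 42.
Index = |(Z/49Z)^×| / |⟨33⟩| = 42 / 42 = 1.

1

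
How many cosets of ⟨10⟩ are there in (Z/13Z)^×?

Since 10 ∈ (Z/13Z)^×, its order divides φ(13) = 13 − 1 = 12 = 2^2 · 3.
Divisors of 12: 1, 2, 3, 4, 6, 12.
Evaluate successive powers at the divisors of 12:
10^1 ≡ 10 (mod 13)
10^2 ≡ 9 (mod 13)
10^3 ≡ 12 (mod 13)
10^4 ≡ 3 (mod 13)
10^6 ≡ 1 (mod 13) ✓
The order of 10 is 6, so the subgroup it generates has 6 elements.
Index = |(Z/13Z)^×| / |⟨10⟩| = 12 / 6 = 2.

2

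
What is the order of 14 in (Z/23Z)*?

The order of 14 must divide φ(23) = 23 − 1 = 22 = 2 · 11.
Divisors of 22: 1, 2, 11, 22.
Compute 14^d (mod 23) for the divisors d until we hit 1:
14^1 ≡ 14 (mod 23)
14^2 ≡ 12 (mod 23)
14^11 ≡ 22 (mod 23)
14^22 ≡ 1 (mod 23) ✓
So ord_23(14) = 22.

22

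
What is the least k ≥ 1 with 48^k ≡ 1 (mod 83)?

41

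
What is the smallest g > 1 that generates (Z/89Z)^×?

3

φ(89) = 89 − 1 = 88 = 2^3 · 11.
Test candidates g = 2, 3, … against the prime factors q ∈ {2, 11} of φ(89): g is a generator iff g^(88/q) ≢ 1 for every such q.
g = 2: 2^44 ≡ 1 — hits 1, so not a primitive root.
g = 3: 3^44 ≡ 88; 3^8 ≡ 64 — none is 1, so 3 is a primitive root.
So 3 is the smallest generator of (Z/89Z)^×.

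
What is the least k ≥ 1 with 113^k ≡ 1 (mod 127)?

By Lagrange's theorem, ord_127(113) divides φ(127) = 127 − 1 = 126 = 2 · 3^2 · 7.
Divisors of 126: 1, 2, 3, 6, 7, 9, 14, 18, 21, 42, 63, 126.
Compute 113^d (mod 127) for the divisors d until we hit 1:
113^1 ≡ 113
113^2 ≡ 69
113^3 ≡ 50
113^6 ≡ 87
113^7 ≡ 52
113^9 ≡ 32
113^14 ≡ 37
113^18 ≡ 8
113^21 ≡ 19
113^42 ≡ 107
113^63 ≡ 1
Therefore the multiplicative order of 113 modulo 127 is 63.

63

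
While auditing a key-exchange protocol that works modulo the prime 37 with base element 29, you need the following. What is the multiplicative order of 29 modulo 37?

12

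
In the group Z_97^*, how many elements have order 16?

φ(97) = 97 − 1 = 96 = 2^5 · 3.
In a cyclic group of order 96, there are φ(d) elements of order d for each divisor d of 96, and zero for non-divisors.
16 = 2^4 divides 96, and φ(16) = 8.

8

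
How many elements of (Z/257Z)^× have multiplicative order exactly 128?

64

φ(257) = 257 − 1 = 256 = 2^8.
(Z/257Z)^× is cyclic (|G| = 256); a cyclic group of order m has exactly φ(d) elements of each order d | m, and none otherwise.
128 = 2^7 divides 256, and φ(128) = 64.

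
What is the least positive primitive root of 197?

2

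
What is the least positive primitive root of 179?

2

φ(179) = 179 − 1 = 178 = 2 · 89.
g is a primitive root iff g^(178/q) ≢ 1 (mod 179) for each prime q ∈ {2, 89}.
g = 2: 2^89 ≡ 178; 2^2 ≡ 4 — none is 1, so 2 is a primitive root.
The smallest primitive root modulo 179 is 2.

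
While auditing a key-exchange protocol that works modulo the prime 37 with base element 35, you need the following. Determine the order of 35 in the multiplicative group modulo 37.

36

ord(35) | φ(37) = 37 − 1 = 36 = 2^2 · 3^2.
Divisors of 36: 1, 2, 3, 4, 6, 9, 12, 18, 36.
Compute 35^d (mod 37) for the divisors d until we hit 1:
35^1 ≡ 35
35^2 ≡ 4
35^3 ≡ 29
35^4 ≡ 16
35^6 ≡ 27
35^9 ≡ 6
35^12 ≡ 26
35^18 ≡ 36
35^36 ≡ 1
Hence ord(35) = 36.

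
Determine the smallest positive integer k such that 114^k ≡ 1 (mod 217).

30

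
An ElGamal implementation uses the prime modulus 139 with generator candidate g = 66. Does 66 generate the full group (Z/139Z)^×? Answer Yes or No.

φ(139) = 139 − 1 = 138 = 2 · 3 · 23.
Test 66^(138/q) mod 139 for each prime factor q of 138:
66^69 ≡ 1 (mod 139)  [q = 2: ≡ 1 ✗]
66^46 ≡ 96 (mod 139)  [q = 3: ≢ 1 ✓]
66^6 ≡ 129 (mod 139)  [q = 23: ≢ 1 ✓]
Since 66^69 ≡ 1, the order of 66 divides 69 < 138, so 66 is not a primitive root.

No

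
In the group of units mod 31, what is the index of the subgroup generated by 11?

ord(11) | φ(31) = 31 − 1 = 30 = 2 · 3 · 5.
Divisors of 30: 1, 2, 3, 5, 6, 10, 15, 30.
Check 11^d mod 31 for each divisor in increasing order:
11^1 ≡ 11
11^2 ≡ 28
11^3 ≡ 29
11^5 ≡ 6
11^6 ≡ 4
11^10 ≡ 5
11^15 ≡ 30
11^30 ≡ 1
The order of 11 is 30, so the subgroup it generates has 30 elements.
[(Z/31Z)^× : ⟨11⟩] = 30/30 = 1.

1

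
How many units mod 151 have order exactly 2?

1

φ(151) = 151 − 1 = 150 = 2 · 3 · 5^2.
Since (Z/151Z)^× is cyclic of order 150, the number of elements of order d is φ(d) when d | 150 and 0 otherwise.
2 | 150, and φ(2) = 2 − 1 = 1.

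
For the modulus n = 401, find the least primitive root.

3

φ(401) = 401 − 1 = 400 = 2^4 · 5^2.
Test candidates g = 2, 3, … against the prime factors q ∈ {2, 5} of φ(401): g is a generator iff g^(400/q) ≢ 1 for every such q.
g = 2: 2^200 ≡ 1 — hits 1, so not a primitive root.
g = 3: 3^200 ≡ 400; 3^80 ≡ 72 — none is 1, so 3 is a primitive root.
Hence the least primitive root of 401 is 3.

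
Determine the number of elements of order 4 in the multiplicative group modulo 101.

2

φ(101) = 101 − 1 = 100 = 2^2 · 5^2.
Since (Z/101Z)^× is cyclic of order 100, the number of elements of order d is φ(d) when d | 100 and 0 otherwise.
4 = 2^2 divides 100, and φ(4) = 2.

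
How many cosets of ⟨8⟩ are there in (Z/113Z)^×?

4

ord(8) | φ(113) = 113 − 1 = 112 = 2^4 · 7.
Divisors of 112: 1, 2, 4, 7, 8, 14, 16, 28, 56, 112.
Evaluate successive powers at the divisors of 112:
8^1 ≡ 8 (mod 113)
8^2 ≡ 64 (mod 113)
8^4 ≡ 28 (mod 113)
8^7 ≡ 98 (mod 113)
8^8 ≡ 106 (mod 113)
8^14 ≡ 112 (mod 113)
8^16 ≡ 49 (mod 113)
8^28 ≡ 1 (mod 113) ✓
Thus |⟨8⟩| = ord(8) = 28.
[(Z/113Z)^× : ⟨8⟩] = 112/28 = 4.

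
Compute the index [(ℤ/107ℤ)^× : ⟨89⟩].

2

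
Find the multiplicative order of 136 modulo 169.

156

The order of 136 must divide φ(169) = φ(13^2) = 13·(13−1) = 156 = 2^2 · 3 · 13.
Divisors of 156: 1, 2, 3, 4, 6, 12, 13, 26, 39, 52, 78, 156.
Check 136^d mod 169 for each divisor in increasing order:
136^1 ≡ 136 (mod 169)
136^2 ≡ 75 (mod 169)
136^3 ≡ 60 (mod 169)
136^4 ≡ 48 (mod 169)
136^6 ≡ 51 (mod 169)
136^12 ≡ 66 (mod 169)
136^13 ≡ 19 (mod 169)
136^26 ≡ 23 (mod 169)
136^39 ≡ 99 (mod 169)
136^52 ≡ 22 (mod 169)
136^78 ≡ 168 (mod 169)
136^156 ≡ 1 (mod 169) ✓
Hence ord(136) = 156.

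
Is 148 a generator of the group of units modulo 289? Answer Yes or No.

φ(289) = φ(17^2) = 17·(17−1) = 272 = 2^4 · 17.
Test 148^(272/q) mod 289 for each prime factor q of 272:
148^136 ≡ 288 (mod 289)  [q = 2: ≢ 1 ✓]
148^16 ≡ 120 (mod 289)  [q = 17: ≢ 1 ✓]
All checks pass, so 148 has order 272 and is a primitive root modulo 289.

Yes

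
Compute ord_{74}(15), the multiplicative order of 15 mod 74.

36

The order of 15 must divide φ(74) = φ(2)·φ(37) = 1·36 = 36 = 2^2 · 3^2.
Divisors of 36: 1, 2, 3, 4, 6, 9, 12, 18, 36.
Test each divisor d:
15^1 ≡ 15
15^2 ≡ 3
15^3 ≡ 45
15^4 ≡ 9
15^6 ≡ 27
15^9 ≡ 31
15^12 ≡ 63
15^18 ≡ 73
15^36 ≡ 1
The smallest such exponent is 36, so the order of 15 is 36.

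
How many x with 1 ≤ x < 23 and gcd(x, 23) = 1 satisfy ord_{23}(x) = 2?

1

φ(23) = 23 − 1 = 22 = 2 · 11.
Since (Z/23Z)^× is cyclic of order 22, the number of elements of order d is φ(d) when d | 22 and 0 otherwise.
2 | 22, and φ(2) = 2 − 1 = 1.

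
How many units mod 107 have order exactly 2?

φ(107) = 107 − 1 = 106 = 2 · 53.
Since (Z/107Z)^× is cyclic of order 106, the number of elements of order d is φ(d) when d | 106 and 0 otherwise.
2 | 106, and φ(2) = 2 − 1 = 1.

1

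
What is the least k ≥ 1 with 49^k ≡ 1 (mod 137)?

34

ord(49) | φ(137) = 137 − 1 = 136 = 2^3 · 17.
Divisors of 136: 1, 2, 4, 8, 17, 34, 68, 136.
Check 49^d mod 137 for each divisor in increasing order:
49^1 ≡ 49 (mod 137)
49^2 ≡ 72 (mod 137)
49^4 ≡ 115 (mod 137)
49^8 ≡ 73 (mod 137)
49^17 ≡ 136 (mod 137)
49^34 ≡ 1 (mod 137) ✓
The smallest such exponent is 34, so the order of 49 is 34.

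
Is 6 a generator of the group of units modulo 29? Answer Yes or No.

φ(29) = 29 − 1 = 28 = 2^2 · 7.
6 is a primitive root mod 29 iff 6^(φ(29)/q) ≢ 1 for every prime q | φ(29), i.e. q ∈ {2, 7}.
6^14 ≡ 1 (mod 29)  [q = 2: ≡ 1 ✗]
6^4 ≡ 20 (mod 29)  [q = 7: ≢ 1 ✓]
The check at q = 2 fails, so 6 generates a proper subgroup.

No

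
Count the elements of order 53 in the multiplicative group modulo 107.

52

φ(107) = 107 − 1 = 106 = 2 · 53.
Since (Z/107Z)^× is cyclic of order 106, the number of elements of order d is φ(d) when d | 106 and 0 otherwise.
53 | 106, and φ(53) = 53 − 1 = 52.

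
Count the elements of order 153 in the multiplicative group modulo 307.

φ(307) = 307 − 1 = 306 = 2 · 3^2 · 17.
Since (Z/307Z)^× is cyclic of order 306, the number of elements of order d is φ(d) when d | 306 and 0 otherwise.
153 = 3^2 · 17 divides 306, and φ(153) = 96.

96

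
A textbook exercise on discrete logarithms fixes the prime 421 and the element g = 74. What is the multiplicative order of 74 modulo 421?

210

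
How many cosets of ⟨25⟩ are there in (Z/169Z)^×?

6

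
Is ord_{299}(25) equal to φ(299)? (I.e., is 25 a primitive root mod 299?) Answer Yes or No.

No

299 = 13 · 23 is a product of two distinct odd primes, so (Z/299Z)^× ≅ (Z/13Z)^× × (Z/23Z)^× is not cyclic.
No primitive root modulo 299 exists; in particular 25 is not one.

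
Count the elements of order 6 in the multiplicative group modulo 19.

φ(19) = 19 − 1 = 18 = 2 · 3^2.
(Z/19Z)^× is cyclic (|G| = 18); a cyclic group of order m has exactly φ(d) elements of each order d | m, and none otherwise.
6 = 2 · 3 divides 18, and φ(6) = 2.

2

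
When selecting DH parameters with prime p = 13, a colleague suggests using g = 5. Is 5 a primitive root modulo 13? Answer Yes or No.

No

φ(13) = 13 − 1 = 12 = 2^2 · 3.
It suffices to check that the order of 5 is not a proper divisor of 12: compute 5^(12/q) for q ∈ {2, 3}.
5^6 ≡ 12 (mod 13)  [q = 2: ≢ 1 ✓]
5^4 ≡ 1 (mod 13)  [q = 3: ≡ 1 ✗]
The check at q = 3 fails, so 5 generates a proper subgroup.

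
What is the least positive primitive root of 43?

3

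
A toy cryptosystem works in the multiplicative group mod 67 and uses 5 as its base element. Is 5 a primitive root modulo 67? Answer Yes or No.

No

φ(67) = 67 − 1 = 66 = 2 · 3 · 11.
5 is a primitive root mod 67 iff 5^(φ(67)/q) ≢ 1 for every prime q | φ(67), i.e. q ∈ {2, 3, 11}.
5^33 ≡ 66 (mod 67)  [q = 2: ≢ 1 ✓]
5^22 ≡ 1 (mod 67)  [q = 3: ≡ 1 ✗]
5^6 ≡ 14 (mod 67)  [q = 11: ≢ 1 ✓]
5^22 ≡ 1 shows ord(5) | 22, strictly less than φ(67); not a primitive root.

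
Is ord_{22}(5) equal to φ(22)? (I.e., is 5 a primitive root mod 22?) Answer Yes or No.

No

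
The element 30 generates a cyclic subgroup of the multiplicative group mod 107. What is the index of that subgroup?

2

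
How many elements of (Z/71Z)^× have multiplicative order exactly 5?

4

φ(71) = 71 − 1 = 70 = 2 · 5 · 7.
(Z/71Z)^× is cyclic (|G| = 70); a cyclic group of order m has exactly φ(d) elements of each order d | m, and none otherwise.
5 | 70, and φ(5) = 5 − 1 = 4.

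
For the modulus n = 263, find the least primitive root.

φ(263) = 263 − 1 = 262 = 2 · 131.
Test candidates g = 2, 3, … against the prime factors q ∈ {2, 131} of φ(263): g is a generator iff g^(262/q) ≢ 1 for every such q.
g = 2: 2^131 ≡ 1 — hits 1, so not a primitive root.
g = 3: 3^131 ≡ 1 — hits 1, so not a primitive root.
g = 4: 4^131 ≡ 1 — hits 1, so not a primitive root.
g = 5: 5^131 ≡ 262; 5^2 ≡ 25 — none is 1, so 5 is a primitive root.
So 5 is the smallest generator of (Z/263Z)^×.

5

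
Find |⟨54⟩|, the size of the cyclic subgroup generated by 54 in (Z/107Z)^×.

106

The order of 54 must divide φ(107) = 107 − 1 = 106 = 2 · 53.
Divisors of 106: 1, 2, 53, 106.
Test each divisor d:
54^1 ≡ 54 (mod 107)
54^2 ≡ 27 (mod 107)
54^53 ≡ 106 (mod 107)
54^106 ≡ 1 (mod 107) ✓
Therefore the multiplicative order of 54 modulo 107 is 106.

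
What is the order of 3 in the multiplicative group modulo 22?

5

The order of 3 must divide φ(22) = φ(2)·φ(11) = 1·10 = 10 = 2 · 5.
Divisors of 10: 1, 2, 5, 10.
Compute 3^d (mod 22) for the divisors d until we hit 1:
3^1 ≡ 3
3^2 ≡ 9
3^5 ≡ 1
Therefore the multiplicative order of 3 modulo 22 is 5.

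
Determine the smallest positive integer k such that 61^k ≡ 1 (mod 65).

By Lagrange's theorem, ord_65(61) divides φ(65) = φ(5·13) = (5−1)·(13−1) = 4·12 = 48 = 2^4 · 3.
Divisors of 48: 1, 2, 3, 4, 6, 8, 12, 16, 24, 48.
Check 61^d mod 65 for each divisor in increasing order:
61^1 ≡ 61 (mod 65)
61^2 ≡ 16 (mod 65)
61^3 ≡ 1 (mod 65) ✓
Hence ord(61) = 3.

3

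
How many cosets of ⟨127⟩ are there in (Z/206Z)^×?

3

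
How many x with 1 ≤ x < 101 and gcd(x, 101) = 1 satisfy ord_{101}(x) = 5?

4

φ(101) = 101 − 1 = 100 = 2^2 · 5^2.
In a cyclic group of order 100, there are φ(d) elements of order d for each divisor d of 100, and zero for non-divisors.
5 | 100, and φ(5) = 5 − 1 = 4.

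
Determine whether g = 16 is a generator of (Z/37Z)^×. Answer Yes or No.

φ(37) = 37 − 1 = 36 = 2^2 · 3^2.
Test 16^(36/q) mod 37 for each prime factor q of 36:
16^18 ≡ 1 (mod 37)  [q = 2: ≡ 1 ✗]
16^12 ≡ 26 (mod 37)  [q = 3: ≢ 1 ✓]
Since 16^18 ≡ 1, the order of 16 divides 18 < 36, so 16 is not a primitive root.

No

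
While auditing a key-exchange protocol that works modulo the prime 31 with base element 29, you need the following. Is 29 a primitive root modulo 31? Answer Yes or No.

No

φ(31) = 31 − 1 = 30 = 2 · 3 · 5.
An element g generates (Z/31Z)^× iff g^(30/q) ≢ 1 (mod 31) for each prime q ∈ {2, 3, 5}.
29^15 ≡ 30 (mod 31)  [q = 2: ≢ 1 ✓]
29^10 ≡ 1 (mod 31)  [q = 3: ≡ 1 ✗]
29^6 ≡ 2 (mod 31)  [q = 5: ≢ 1 ✓]
The check at q = 3 fails, so 29 generates a proper subgroup.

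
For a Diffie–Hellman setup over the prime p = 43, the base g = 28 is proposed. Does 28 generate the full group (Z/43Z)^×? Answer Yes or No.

φ(43) = 43 − 1 = 42 = 2 · 3 · 7.
It suffices to check that the order of 28 is not a proper divisor of 42: compute 28^(42/q) for q ∈ {2, 3, 7}.
28^21 ≡ 42 (mod 43)  [q = 2: ≢ 1 ✓]
28^14 ≡ 6 (mod 43)  [q = 3: ≢ 1 ✓]
28^6 ≡ 11 (mod 43)  [q = 7: ≢ 1 ✓]
All checks pass, so 28 has order 42 and is a primitive root modulo 43.

Yes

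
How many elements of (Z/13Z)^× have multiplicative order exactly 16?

φ(13) = 13 − 1 = 12 = 2^2 · 3.
Since (Z/13Z)^× is cyclic of order 12, the number of elements of order d is φ(d) when d | 12 and 0 otherwise.
Here 12 is not a multiple of 16, so there are no elements of order 16.

0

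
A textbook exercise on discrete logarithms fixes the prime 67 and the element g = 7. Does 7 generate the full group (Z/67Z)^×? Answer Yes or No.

Yes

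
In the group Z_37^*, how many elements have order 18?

φ(37) = 37 − 1 = 36 = 2^2 · 3^2.
Since (Z/37Z)^× is cyclic of order 36, the number of elements of order d is φ(d) when d | 36 and 0 otherwise.
18 = 2 · 3^2 divides 36, and φ(18) = 6.

6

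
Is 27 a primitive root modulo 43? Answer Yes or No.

No

φ(43) = 43 − 1 = 42 = 2 · 3 · 7.
It suffices to check that the order of 27 is not a proper divisor of 42: compute 27^(42/q) for q ∈ {2, 3, 7}.
27^21 ≡ 42 (mod 43)  [q = 2: ≢ 1 ✓]
27^14 ≡ 1 (mod 43)  [q = 3: ≡ 1 ✗]
27^6 ≡ 35 (mod 43)  [q = 7: ≢ 1 ✓]
Since 27^14 ≡ 1, the order of 27 divides 14 < 42, so 27 is not a primitive root.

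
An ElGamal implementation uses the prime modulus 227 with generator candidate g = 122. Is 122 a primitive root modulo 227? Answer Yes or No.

φ(227) = 227 − 1 = 226 = 2 · 113.
122 is a primitive root mod 227 iff 122^(φ(227)/q) ≢ 1 for every prime q | φ(227), i.e. q ∈ {2, 113}.
122^113 ≡ 1 (mod 227)  [q = 2: ≡ 1 ✗]
122^2 ≡ 129 (mod 227)  [q = 113: ≢ 1 ✓]
Since 122^113 ≡ 1, the order of 122 divides 113 < 226, so 122 is not a primitive root.

No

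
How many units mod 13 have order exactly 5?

0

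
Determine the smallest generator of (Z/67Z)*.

φ(67) = 67 − 1 = 66 = 2 · 3 · 11.
g is a primitive root iff g^(66/q) ≢ 1 (mod 67) for each prime q ∈ {2, 3, 11}.
g = 2: 2^33 ≡ 66; 2^22 ≡ 37; 2^6 ≡ 64 — none is 1, so 2 is a primitive root.
The smallest primitive root modulo 67 is 2.

2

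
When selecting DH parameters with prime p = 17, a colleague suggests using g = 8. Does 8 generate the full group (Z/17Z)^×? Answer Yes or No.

φ(17) = 17 − 1 = 16 = 2^4.
Test 8^(16/q) mod 17 for each prime factor q of 16:
8^8 ≡ 1 (mod 17)  [q = 2: ≡ 1 ✗]
Since 8^8 ≡ 1, the order of 8 divides 8 < 16, so 8 is not a primitive root.

No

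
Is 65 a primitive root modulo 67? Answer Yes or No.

No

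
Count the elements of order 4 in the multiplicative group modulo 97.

φ(97) = 97 − 1 = 96 = 2^5 · 3.
Since (Z/97Z)^× is cyclic of order 96, the number of elements of order d is φ(d) when d | 96 and 0 otherwise.
4 = 2^2 divides 96, and φ(4) = 2.

2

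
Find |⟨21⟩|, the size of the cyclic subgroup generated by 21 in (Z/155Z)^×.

30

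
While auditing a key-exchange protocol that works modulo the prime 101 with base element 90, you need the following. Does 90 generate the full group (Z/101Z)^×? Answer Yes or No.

Yes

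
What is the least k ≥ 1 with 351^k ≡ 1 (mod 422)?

10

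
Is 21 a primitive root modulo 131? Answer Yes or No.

φ(131) = 131 − 1 = 130 = 2 · 5 · 13.
21 is a primitive root mod 131 iff 21^(φ(131)/q) ≢ 1 for every prime q | φ(131), i.e. q ∈ {2, 5, 13}.
21^65 ≡ 1 (mod 131)  [q = 2: ≡ 1 ✗]
21^26 ≡ 61 (mod 131)  [q = 5: ≢ 1 ✓]
21^10 ≡ 60 (mod 131)  [q = 13: ≢ 1 ✓]
The check at q = 2 fails, so 21 generates a proper subgroup.

No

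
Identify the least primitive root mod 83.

φ(83) = 83 − 1 = 82 = 2 · 41.
Test candidates g = 2, 3, … against the prime factors q ∈ {2, 41} of φ(83): g is a generator iff g^(82/q) ≢ 1 for every such q.
g = 2: 2^41 ≡ 82; 2^2 ≡ 4 — none is 1, so 2 is a primitive root.
Hence the least primitive root of 83 is 2.

2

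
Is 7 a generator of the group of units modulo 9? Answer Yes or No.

No

φ(9) = φ(3^2) = 3·(3−1) = 6 = 2 · 3.
Test 7^(6/q) mod 9 for each prime factor q of 6:
7^3 ≡ 1 (mod 9)  [q = 2: ≡ 1 ✗]
7^2 ≡ 4 (mod 9)  [q = 3: ≢ 1 ✓]
Since 7^3 ≡ 1, the order of 7 divides 3 < 6, so 7 is not a primitive root.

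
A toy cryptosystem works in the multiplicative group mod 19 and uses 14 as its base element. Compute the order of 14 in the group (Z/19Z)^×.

The order of 14 must divide φ(19) = 19 − 1 = 18 = 2 · 3^2.
Divisors of 18: 1, 2, 3, 6, 9, 18.
Check 14^d mod 19 for each divisor in increasing order:
14^1 ≡ 14
14^2 ≡ 6
14^3 ≡ 8
14^6 ≡ 7
14^9 ≡ 18
14^18 ≡ 1
The smallest such exponent is 18, so the order of 14 is 18.

18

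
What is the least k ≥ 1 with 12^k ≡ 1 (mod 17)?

16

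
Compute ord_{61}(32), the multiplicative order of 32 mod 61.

12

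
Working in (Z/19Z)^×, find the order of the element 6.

The order of 6 must divide φ(19) = 19 − 1 = 18 = 2 · 3^2.
Divisors of 18: 1, 2, 3, 6, 9, 18.
Test each divisor d:
6^1 ≡ 6 (mod 19)
6^2 ≡ 17 (mod 19)
6^3 ≡ 7 (mod 19)
6^6 ≡ 11 (mod 19)
6^9 ≡ 1 (mod 19) ✓
Therefore the multiplicative order of 6 modulo 19 is 9.

9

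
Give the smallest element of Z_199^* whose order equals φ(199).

3

φ(199) = 199 − 1 = 198 = 2 · 3^2 · 11.
g is a primitive root iff g^(198/q) ≢ 1 (mod 199) for each prime q ∈ {2, 3, 11}.
g = 2: 2^99 ≡ 1 — hits 1, so not a primitive root.
g = 3: 3^99 ≡ 198; 3^66 ≡ 106; 3^18 ≡ 125 — none is 1, so 3 is a primitive root.
Hence the least primitive root of 199 is 3.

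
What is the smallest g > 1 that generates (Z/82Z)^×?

φ(82) = φ(2)·φ(41) = 1·40 = 40 = 2^3 · 5.
Test candidates g = 2, 3, … against the prime factors q ∈ {2, 5} of φ(82): g is a generator iff g^(40/q) ≢ 1 for every such q.
g = 2: gcd(2, 82) = 2 > 1, not a unit — skip.
g = 3: 3^20 ≡ 81; 3^8 ≡ 1 — hits 1, so not a primitive root.
g = 4: gcd(4, 82) = 2 > 1, not a unit — skip.
g = 5: 5^20 ≡ 1 — hits 1, so not a primitive root.
g = 6: gcd(6, 82) = 2 > 1, not a unit — skip.
g = 7: 7^20 ≡ 81; 7^8 ≡ 37 — none is 1, so 7 is a primitive root.
So 7 is the smallest generator of (Z/82Z)^×.

7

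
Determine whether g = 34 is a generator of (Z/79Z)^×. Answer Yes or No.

φ(79) = 79 − 1 = 78 = 2 · 3 · 13.
34 is a primitive root mod 79 iff 34^(φ(79)/q) ≢ 1 for every prime q | φ(79), i.e. q ∈ {2, 3, 13}.
34^39 ≡ 78 (mod 79)  [q = 2: ≢ 1 ✓]
34^26 ≡ 23 (mod 79)  [q = 3: ≢ 1 ✓]
34^6 ≡ 22 (mod 79)  [q = 13: ≢ 1 ✓]
None equal 1, so ord_79(34) = 78: 34 is a primitive root.

Yes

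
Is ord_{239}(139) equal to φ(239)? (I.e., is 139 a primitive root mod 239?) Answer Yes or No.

No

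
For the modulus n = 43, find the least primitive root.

φ(43) = 43 − 1 = 42 = 2 · 3 · 7.
Test candidates g = 2, 3, … against the prime factors q ∈ {2, 3, 7} of φ(43): g is a generator iff g^(42/q) ≢ 1 for every such q.
g = 2: 2^21 ≡ 42; 2^14 ≡ 1 — hits 1, so not a primitive root.
g = 3: 3^21 ≡ 42; 3^14 ≡ 36; 3^6 ≡ 41 — none is 1, so 3 is a primitive root.
So 3 is the smallest generator of (Z/43Z)^×.

3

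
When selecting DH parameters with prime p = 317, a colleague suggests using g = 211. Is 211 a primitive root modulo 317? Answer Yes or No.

φ(317) = 317 − 1 = 316 = 2^2 · 79.
It suffices to check that the order of 211 is not a proper divisor of 316: compute 211^(316/q) for q ∈ {2, 79}.
211^158 ≡ 316 (mod 317)  [q = 2: ≢ 1 ✓]
211^4 ≡ 227 (mod 317)  [q = 79: ≢ 1 ✓]
None equal 1, so ord_317(211) = 316: 211 is a primitive root.

Yes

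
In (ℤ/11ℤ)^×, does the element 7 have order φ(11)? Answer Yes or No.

φ(11) = 11 − 1 = 10 = 2 · 5.
7 is a primitive root mod 11 iff 7^(φ(11)/q) ≢ 1 for every prime q | φ(11), i.e. q ∈ {2, 5}.
7^5 ≡ 10 (mod 11)  [q = 2: ≢ 1 ✓]
7^2 ≡ 5 (mod 11)  [q = 5: ≢ 1 ✓]
All checks pass, so 7 has order 10 and is a primitive root modulo 11.

Yes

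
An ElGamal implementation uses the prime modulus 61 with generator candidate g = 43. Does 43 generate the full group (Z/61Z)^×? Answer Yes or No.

Yes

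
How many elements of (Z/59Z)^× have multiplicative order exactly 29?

28

φ(59) = 59 − 1 = 58 = 2 · 29.
Since (Z/59Z)^× is cyclic of order 58, the number of elements of order d is φ(d) when d | 58 and 0 otherwise.
29 | 58, and φ(29) = 29 − 1 = 28.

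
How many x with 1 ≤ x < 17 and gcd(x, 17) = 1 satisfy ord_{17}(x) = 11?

φ(17) = 17 − 1 = 16 = 2^4.
In a cyclic group of order 16, there are φ(d) elements of order d for each divisor d of 16, and zero for non-divisors.
Since 11 ∤ 16, the count is 0.

0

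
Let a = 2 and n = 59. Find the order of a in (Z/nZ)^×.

58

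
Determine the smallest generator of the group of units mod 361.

2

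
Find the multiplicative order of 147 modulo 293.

Since 147 ∈ (Z/293Z)^×, its order divides φ(293) = 293 − 1 = 292 = 2^2 · 73.
Divisors of 292: 1, 2, 4, 73, 146, 292.
Test each divisor d:
147^1 ≡ 147 (mod 293)
147^2 ≡ 220 (mod 293)
147^4 ≡ 55 (mod 293)
147^73 ≡ 155 (mod 293)
147^146 ≡ 292 (mod 293)
147^292 ≡ 1 (mod 293) ✓
So ord_293(147) = 292.

292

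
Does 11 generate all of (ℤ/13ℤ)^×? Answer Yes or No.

Yes

φ(13) = 13 − 1 = 12 = 2^2 · 3.
It suffices to check that the order of 11 is not a proper divisor of 12: compute 11^(12/q) for q ∈ {2, 3}.
11^6 ≡ 12 (mod 13)  [q = 2: ≢ 1 ✓]
11^4 ≡ 3 (mod 13)  [q = 3: ≢ 1 ✓]
Every test exponent gives a nontrivial residue, hence 11 generates the full group.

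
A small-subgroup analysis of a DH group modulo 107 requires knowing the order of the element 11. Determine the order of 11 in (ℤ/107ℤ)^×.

53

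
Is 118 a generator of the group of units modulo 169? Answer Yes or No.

No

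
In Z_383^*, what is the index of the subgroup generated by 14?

2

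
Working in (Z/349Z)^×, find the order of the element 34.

Since 34 ∈ (Z/349Z)^×, its order divides φ(349) = 349 − 1 = 348 = 2^2 · 3 · 29.
Divisors of 348: 1, 2, 3, 4, 6, 12, 29, 58, 87, 116, 174, 348.
Evaluate successive powers at the divisors of 348:
34^1 ≡ 34 (mod 349)
34^2 ≡ 109 (mod 349)
34^3 ≡ 216 (mod 349)
34^4 ≡ 15 (mod 349)
34^6 ≡ 239 (mod 349)
34^12 ≡ 234 (mod 349)
34^29 ≡ 325 (mod 349)
34^58 ≡ 227 (mod 349)
34^87 ≡ 136 (mod 349)
34^116 ≡ 226 (mod 349)
34^174 ≡ 348 (mod 349)
34^348 ≡ 1 (mod 349) ✓
Therefore the multiplicative order of 34 modulo 349 is 348.

348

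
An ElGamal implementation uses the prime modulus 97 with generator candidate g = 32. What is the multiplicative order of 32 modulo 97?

By Lagrange's theorem, ord_97(32) divides φ(97) = 97 − 1 = 96 = 2^5 · 3.
Divisors of 96: 1, 2, 3, 4, 6, 8, 12, 16, 24, 32, 48, 96.
Compute 32^d (mod 97) for the divisors d until we hit 1:
32^1 ≡ 32 (mod 97)
32^2 ≡ 54 (mod 97)
32^3 ≡ 79 (mod 97)
32^4 ≡ 6 (mod 97)
32^6 ≡ 33 (mod 97)
32^8 ≡ 36 (mod 97)
32^12 ≡ 22 (mod 97)
32^16 ≡ 35 (mod 97)
32^24 ≡ 96 (mod 97)
32^32 ≡ 61 (mod 97)
32^48 ≡ 1 (mod 97) ✓
Hence ord(32) = 48.

48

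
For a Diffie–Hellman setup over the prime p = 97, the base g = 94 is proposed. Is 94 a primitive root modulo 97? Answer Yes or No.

No

φ(97) = 97 − 1 = 96 = 2^5 · 3.
It suffices to check that the order of 94 is not a proper divisor of 96: compute 94^(96/q) for q ∈ {2, 3}.
94^48 ≡ 1 (mod 97)  [q = 2: ≡ 1 ✗]
94^32 ≡ 35 (mod 97)  [q = 3: ≢ 1 ✓]
The check at q = 2 fails, so 94 generates a proper subgroup.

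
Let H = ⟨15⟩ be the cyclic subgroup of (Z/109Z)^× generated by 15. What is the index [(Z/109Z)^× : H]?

4

Since 15 ∈ (Z/109Z)^×, its order divides φ(109) = 109 − 1 = 108 = 2^2 · 3^3.
Divisors of 108: 1, 2, 3, 4, 6, 9, 12, 18, 27, 36, 54, 108.
Test each divisor d:
15^1 ≡ 15 (mod 109)
15^2 ≡ 7 (mod 109)
15^3 ≡ 105 (mod 109)
15^4 ≡ 49 (mod 109)
15^6 ≡ 16 (mod 109)
15^9 ≡ 45 (mod 109)
15^12 ≡ 38 (mod 109)
15^18 ≡ 63 (mod 109)
15^27 ≡ 1 (mod 109) ✓
So ord_109(15) = 27, hence |⟨15⟩| = 27.
[(Z/109Z)^× : ⟨15⟩] = 108/27 = 4.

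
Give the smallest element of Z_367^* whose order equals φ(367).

6

φ(367) = 367 − 1 = 366 = 2 · 3 · 61.
Test candidates g = 2, 3, … against the prime factors q ∈ {2, 3, 61} of φ(367): g is a generator iff g^(366/q) ≢ 1 for every such q.
g = 2: 2^183 ≡ 1 — hits 1, so not a primitive root.
g = 3: 3^183 ≡ 366; 3^122 ≡ 1 — hits 1, so not a primitive root.
g = 4: 4^183 ≡ 1 — hits 1, so not a primitive root.
g = 5: 5^183 ≡ 366; 5^122 ≡ 1 — hits 1, so not a primitive root.
g = 6: 6^183 ≡ 366; 6^122 ≡ 283; 6^6 ≡ 47 — none is 1, so 6 is a primitive root.
The smallest primitive root modulo 367 is 6.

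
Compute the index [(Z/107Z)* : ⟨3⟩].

By Lagrange's theorem, ord_107(3) divides φ(107) = 107 − 1 = 106 = 2 · 53.
Divisors of 106: 1, 2, 53, 106.
Compute 3^d (mod 107) for the divisors d until we hit 1:
3^1 ≡ 3 (mod 107)
3^2 ≡ 9 (mod 107)
3^53 ≡ 1 (mod 107) ✓
The order of 3 is 53, so the subgroup it generates has 53 elements.
[(Z/107Z)^× : ⟨3⟩] = 106/53 = 2.

2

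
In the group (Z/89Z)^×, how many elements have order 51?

0

φ(89) = 89 − 1 = 88 = 2^3 · 11.
In a cyclic group of order 88, there are φ(d) elements of order d for each divisor d of 88, and zero for non-divisors.
51 does not divide 88, so no element of (Z/89Z)^× has order 51.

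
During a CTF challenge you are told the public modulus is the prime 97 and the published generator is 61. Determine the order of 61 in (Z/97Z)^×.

3

The order of 61 must divide φ(97) = 97 − 1 = 96 = 2^5 · 3.
Divisors of 96: 1, 2, 3, 4, 6, 8, 12, 16, 24, 32, 48, 96.
Evaluate successive powers at the divisors of 96:
61^1 ≡ 61 (mod 97)
61^2 ≡ 35 (mod 97)
61^3 ≡ 1 (mod 97) ✓
Therefore the multiplicative order of 61 modulo 97 is 3.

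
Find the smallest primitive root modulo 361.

2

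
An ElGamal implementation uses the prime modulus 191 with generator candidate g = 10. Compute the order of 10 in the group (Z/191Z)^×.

95

By Lagrange's theorem, ord_191(10) divides φ(191) = 191 − 1 = 190 = 2 · 5 · 19.
Divisors of 190: 1, 2, 5, 10, 19, 38, 95, 190.
Compute 10^d (mod 191) for the divisors d until we hit 1:
10^1 ≡ 10
10^2 ≡ 100
10^5 ≡ 107
10^10 ≡ 180
10^19 ≡ 184
10^38 ≡ 49
10^95 ≡ 1
So ord_191(10) = 95.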